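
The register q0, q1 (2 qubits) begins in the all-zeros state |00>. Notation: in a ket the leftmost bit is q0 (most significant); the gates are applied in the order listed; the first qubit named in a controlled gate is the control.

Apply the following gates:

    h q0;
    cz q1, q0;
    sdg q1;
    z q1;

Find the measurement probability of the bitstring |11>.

Outcome |11> occurs with probability 0.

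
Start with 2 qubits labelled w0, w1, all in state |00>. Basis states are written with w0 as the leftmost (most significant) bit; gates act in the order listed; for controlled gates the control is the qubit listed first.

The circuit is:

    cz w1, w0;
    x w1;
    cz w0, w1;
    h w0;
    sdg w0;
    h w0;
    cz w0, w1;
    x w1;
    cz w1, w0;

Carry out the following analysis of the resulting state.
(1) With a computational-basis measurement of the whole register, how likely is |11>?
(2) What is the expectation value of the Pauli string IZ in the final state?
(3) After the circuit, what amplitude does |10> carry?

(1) A full measurement returns |11> with probability 0.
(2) In the final state, IZ has expectation 1.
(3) The final state's coefficient on |10> equals -1/2 - I/2.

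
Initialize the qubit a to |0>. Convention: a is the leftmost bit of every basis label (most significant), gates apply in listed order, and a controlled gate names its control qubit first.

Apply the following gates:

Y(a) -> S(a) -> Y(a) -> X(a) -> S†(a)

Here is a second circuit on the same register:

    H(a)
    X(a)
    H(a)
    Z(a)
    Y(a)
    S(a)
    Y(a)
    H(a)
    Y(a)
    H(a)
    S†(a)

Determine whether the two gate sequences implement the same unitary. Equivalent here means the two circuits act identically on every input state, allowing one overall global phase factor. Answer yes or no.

No — the two circuits implement different unitaries, even allowing a global phase.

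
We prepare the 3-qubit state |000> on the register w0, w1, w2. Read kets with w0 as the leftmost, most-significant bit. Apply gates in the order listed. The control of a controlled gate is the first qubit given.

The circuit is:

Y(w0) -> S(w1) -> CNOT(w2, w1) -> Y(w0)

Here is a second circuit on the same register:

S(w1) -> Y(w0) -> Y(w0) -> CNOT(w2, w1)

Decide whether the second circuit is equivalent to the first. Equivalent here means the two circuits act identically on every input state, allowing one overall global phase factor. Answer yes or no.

Yes: on every input state the two circuits agree up to one overall phase factor.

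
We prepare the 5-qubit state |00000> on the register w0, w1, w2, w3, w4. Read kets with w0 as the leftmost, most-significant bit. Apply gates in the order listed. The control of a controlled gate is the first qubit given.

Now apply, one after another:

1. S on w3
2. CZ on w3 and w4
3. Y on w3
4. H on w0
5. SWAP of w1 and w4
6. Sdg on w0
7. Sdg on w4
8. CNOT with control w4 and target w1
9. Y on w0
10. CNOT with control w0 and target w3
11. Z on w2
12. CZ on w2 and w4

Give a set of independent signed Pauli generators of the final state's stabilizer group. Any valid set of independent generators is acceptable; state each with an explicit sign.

One valid set of independent stabilizer generators is +XIIYI, -ZIIZI, +IZIII, +IIZII, +IIIIZ (any independent generating set of the same group is equally correct).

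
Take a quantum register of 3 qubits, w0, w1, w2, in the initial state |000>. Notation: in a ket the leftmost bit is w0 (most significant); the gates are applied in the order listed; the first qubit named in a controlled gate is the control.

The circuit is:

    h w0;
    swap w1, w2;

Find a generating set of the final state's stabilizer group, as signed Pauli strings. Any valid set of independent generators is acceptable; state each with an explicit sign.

The final state is stabilized by the group generated by +XII, +IZI, +IIZ; other independent generating sets are equally valid.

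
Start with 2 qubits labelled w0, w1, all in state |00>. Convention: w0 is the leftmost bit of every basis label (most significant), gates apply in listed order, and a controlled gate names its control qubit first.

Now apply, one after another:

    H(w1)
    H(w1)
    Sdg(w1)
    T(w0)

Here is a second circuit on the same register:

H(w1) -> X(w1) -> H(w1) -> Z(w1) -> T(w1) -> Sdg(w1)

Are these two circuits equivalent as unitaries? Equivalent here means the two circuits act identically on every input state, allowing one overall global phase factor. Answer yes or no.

No, they are not equivalent — no single phase factor reconciles the two unitaries.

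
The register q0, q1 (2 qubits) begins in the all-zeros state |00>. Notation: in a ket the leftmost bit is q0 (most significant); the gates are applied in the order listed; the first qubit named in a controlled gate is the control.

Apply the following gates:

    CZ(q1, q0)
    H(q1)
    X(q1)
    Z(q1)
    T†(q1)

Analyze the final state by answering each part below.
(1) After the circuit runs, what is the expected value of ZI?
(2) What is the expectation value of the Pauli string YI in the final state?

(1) The observable ZI averages to 1.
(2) The observable YI averages to 0.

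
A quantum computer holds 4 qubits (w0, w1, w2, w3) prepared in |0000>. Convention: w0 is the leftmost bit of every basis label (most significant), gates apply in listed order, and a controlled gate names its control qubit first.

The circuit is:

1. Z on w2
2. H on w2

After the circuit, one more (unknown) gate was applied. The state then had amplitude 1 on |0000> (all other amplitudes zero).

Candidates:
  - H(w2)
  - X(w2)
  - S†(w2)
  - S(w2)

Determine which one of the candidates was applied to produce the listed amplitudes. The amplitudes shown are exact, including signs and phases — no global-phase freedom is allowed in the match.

The applied gate was H(w2).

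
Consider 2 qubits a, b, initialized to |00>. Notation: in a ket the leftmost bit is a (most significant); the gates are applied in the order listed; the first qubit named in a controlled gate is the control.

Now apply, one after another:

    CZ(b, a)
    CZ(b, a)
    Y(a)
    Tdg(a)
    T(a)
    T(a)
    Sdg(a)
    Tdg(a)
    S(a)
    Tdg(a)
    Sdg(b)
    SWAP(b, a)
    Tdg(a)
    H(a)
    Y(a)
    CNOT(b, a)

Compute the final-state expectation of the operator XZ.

The observable XZ averages to 1. Key observation: gates 1-2 undo each other exactly, leaving only the rest of the circuit to track.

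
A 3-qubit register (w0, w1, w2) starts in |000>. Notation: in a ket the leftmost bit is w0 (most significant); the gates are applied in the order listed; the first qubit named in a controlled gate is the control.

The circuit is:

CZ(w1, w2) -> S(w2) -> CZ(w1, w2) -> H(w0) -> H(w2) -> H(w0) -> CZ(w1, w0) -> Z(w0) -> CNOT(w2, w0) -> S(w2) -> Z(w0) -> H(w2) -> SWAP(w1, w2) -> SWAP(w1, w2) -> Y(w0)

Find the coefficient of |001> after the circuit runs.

The final state's coefficient on |001> equals 1/2.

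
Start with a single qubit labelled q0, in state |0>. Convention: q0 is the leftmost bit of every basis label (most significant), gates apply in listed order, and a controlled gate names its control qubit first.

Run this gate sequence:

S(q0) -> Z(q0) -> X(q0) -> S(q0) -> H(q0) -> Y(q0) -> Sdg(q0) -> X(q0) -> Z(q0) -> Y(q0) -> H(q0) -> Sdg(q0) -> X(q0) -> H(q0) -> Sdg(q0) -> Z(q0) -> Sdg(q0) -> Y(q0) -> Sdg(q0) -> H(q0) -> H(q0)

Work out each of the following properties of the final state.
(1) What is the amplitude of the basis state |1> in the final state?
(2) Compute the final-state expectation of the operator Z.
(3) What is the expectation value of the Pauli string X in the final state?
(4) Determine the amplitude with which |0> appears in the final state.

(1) The amplitude on |1> is sqrt(2)*(-1 - I)/2.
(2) The expectation value of Z is -1.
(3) In the final state, X has expectation 0.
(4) |0> carries amplitude 0 in the final state.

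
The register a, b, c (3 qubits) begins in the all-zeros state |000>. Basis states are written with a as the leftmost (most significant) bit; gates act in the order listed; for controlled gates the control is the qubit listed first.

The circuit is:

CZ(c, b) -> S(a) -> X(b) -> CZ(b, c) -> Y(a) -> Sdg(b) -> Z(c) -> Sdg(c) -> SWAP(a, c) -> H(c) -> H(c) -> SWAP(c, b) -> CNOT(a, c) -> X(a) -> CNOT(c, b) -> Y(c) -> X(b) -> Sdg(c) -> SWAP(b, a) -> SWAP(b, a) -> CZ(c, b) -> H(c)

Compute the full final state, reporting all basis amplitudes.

The final amplitudes are -sqrt(2)*I/2 on |110>, -sqrt(2)*I/2 on |111>, and 0 on every other basis state. Key observation: gates 19-20 undo each other exactly, leaving only the rest of the circuit to track.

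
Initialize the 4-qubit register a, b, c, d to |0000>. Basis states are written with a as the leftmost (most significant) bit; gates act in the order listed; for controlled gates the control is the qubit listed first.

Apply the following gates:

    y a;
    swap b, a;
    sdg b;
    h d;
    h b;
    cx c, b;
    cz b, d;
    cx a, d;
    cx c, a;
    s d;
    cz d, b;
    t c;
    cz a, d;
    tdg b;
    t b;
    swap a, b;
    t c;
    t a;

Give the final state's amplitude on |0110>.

|0110> carries amplitude 0 in the final state.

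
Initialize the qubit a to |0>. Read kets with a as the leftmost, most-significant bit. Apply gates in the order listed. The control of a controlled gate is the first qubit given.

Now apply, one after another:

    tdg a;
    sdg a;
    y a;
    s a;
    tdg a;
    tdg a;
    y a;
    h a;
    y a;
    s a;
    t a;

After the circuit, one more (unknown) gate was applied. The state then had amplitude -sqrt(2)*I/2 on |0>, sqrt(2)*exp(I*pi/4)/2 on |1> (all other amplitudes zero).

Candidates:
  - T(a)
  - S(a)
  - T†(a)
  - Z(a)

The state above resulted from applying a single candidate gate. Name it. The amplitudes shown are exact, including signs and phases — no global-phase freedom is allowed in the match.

The unique candidate consistent with the amplitudes is Z(a).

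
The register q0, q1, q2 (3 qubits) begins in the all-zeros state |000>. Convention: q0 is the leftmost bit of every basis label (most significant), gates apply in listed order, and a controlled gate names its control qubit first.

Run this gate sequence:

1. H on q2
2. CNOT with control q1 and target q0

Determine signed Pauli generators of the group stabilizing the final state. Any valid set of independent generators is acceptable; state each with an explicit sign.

One valid set of independent stabilizer generators is +IIX, +ZII, +IZI (any independent generating set of the same group is equally correct).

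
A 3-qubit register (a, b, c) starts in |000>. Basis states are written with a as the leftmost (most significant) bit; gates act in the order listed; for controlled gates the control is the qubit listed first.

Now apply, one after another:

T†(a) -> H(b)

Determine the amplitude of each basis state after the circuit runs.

The final amplitudes are sqrt(2)/2 on |000>, sqrt(2)/2 on |010>, and 0 on every other basis state.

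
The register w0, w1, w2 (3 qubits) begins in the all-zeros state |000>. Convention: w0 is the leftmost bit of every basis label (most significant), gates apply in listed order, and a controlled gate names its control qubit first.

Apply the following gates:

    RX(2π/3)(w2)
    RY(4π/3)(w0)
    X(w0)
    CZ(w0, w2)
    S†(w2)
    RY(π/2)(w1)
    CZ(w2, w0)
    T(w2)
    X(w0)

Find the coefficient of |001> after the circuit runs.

The amplitude on |001> is sqrt(6)*exp(I*pi/4)/8.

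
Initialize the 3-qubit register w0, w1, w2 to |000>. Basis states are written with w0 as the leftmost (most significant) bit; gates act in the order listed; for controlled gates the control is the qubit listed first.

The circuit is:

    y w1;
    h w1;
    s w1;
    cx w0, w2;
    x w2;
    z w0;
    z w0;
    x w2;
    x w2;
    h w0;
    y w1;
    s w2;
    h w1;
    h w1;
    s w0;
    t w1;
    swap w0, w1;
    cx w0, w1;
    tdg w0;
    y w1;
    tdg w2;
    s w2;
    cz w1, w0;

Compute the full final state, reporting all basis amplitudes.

After the circuit, the state carries amplitude 0 on |000>, exp(I*pi/4)/2 on |001>, 0 on |010>, exp(3*I*pi/4)/2 on |011>, 0 on |100>, -exp(I*pi/4)/2 on |101>, 0 on |110>, -exp(3*I*pi/4)/2 on |111>. Key observation: gates 5-8 undo each other exactly, leaving only the rest of the circuit to track.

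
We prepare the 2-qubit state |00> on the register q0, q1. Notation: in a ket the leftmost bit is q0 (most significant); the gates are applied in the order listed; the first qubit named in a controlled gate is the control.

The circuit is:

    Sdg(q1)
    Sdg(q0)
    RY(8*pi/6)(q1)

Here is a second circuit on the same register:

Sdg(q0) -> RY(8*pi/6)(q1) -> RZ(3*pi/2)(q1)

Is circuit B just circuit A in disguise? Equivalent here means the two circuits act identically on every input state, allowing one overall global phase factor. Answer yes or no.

No: there is an input state on which the two circuits produce genuinely different outputs (not merely differing by a phase).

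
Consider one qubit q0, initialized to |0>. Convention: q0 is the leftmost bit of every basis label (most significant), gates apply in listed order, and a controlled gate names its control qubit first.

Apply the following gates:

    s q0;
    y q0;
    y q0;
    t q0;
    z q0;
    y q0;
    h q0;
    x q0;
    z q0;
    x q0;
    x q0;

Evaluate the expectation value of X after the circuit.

The expectation value of X is 1.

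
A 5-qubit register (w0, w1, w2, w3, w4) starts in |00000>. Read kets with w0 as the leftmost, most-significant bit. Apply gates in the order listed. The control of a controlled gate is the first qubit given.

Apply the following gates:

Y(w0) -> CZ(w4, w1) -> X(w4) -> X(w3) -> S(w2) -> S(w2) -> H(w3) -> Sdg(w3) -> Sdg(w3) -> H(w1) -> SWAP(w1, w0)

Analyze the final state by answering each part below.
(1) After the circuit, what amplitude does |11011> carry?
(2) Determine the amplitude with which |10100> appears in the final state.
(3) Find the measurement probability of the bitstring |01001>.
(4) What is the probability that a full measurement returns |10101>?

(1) The final state's coefficient on |11011> equals I/2.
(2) |10100> carries amplitude 0 in the final state.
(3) Outcome |01001> occurs with probability 1/4.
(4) Outcome |10101> occurs with probability 0.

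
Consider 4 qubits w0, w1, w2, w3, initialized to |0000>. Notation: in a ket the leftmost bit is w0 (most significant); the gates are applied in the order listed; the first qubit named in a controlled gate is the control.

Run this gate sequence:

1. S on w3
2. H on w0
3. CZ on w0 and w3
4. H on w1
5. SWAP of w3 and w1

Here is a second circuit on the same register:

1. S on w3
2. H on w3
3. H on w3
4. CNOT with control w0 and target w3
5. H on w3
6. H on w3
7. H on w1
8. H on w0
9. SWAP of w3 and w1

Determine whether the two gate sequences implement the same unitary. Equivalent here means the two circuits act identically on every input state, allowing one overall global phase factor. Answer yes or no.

No: there is an input state on which the two circuits produce genuinely different outputs (not merely differing by a phase).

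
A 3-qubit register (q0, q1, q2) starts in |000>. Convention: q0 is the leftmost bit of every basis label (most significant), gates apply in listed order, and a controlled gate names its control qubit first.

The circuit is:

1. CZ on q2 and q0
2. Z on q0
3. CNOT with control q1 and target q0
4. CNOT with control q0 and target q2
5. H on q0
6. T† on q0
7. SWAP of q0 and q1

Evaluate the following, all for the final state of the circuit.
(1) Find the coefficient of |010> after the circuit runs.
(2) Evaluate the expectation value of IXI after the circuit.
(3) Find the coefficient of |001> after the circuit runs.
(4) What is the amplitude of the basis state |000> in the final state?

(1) The amplitude on |010> is -sqrt(2)*exp(3*I*pi/4)/2.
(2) The observable IXI averages to sqrt(2)/2.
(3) The amplitude on |001> is 0.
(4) |000> carries amplitude sqrt(2)/2 in the final state.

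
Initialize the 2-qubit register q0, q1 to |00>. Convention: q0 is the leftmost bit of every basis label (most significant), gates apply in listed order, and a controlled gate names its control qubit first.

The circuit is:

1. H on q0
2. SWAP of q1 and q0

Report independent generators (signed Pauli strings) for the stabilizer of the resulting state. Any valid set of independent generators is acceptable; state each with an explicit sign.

The stabilizer group can be generated by +IX, +ZI, among other valid generating sets.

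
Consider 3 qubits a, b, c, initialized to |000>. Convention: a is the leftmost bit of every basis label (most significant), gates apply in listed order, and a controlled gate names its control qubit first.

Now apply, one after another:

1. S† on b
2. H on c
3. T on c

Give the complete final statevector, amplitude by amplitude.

After the circuit, the state carries amplitude sqrt(2)/2 on |000>, sqrt(2)*exp(I*pi/4)/2 on |001>, and 0 on every other basis state.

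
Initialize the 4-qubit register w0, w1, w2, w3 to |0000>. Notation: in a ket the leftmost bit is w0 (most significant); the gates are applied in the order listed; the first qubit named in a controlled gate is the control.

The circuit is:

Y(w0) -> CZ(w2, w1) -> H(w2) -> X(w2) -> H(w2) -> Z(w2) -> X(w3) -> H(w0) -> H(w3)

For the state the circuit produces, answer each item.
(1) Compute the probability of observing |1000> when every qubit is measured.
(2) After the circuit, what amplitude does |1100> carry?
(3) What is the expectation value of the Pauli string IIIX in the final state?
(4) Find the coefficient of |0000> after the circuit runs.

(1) Outcome |1000> occurs with probability 1/4.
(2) The final state's coefficient on |1100> equals 0.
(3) In the final state, IIIX has expectation -1.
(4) |0000> carries amplitude I/2 in the final state.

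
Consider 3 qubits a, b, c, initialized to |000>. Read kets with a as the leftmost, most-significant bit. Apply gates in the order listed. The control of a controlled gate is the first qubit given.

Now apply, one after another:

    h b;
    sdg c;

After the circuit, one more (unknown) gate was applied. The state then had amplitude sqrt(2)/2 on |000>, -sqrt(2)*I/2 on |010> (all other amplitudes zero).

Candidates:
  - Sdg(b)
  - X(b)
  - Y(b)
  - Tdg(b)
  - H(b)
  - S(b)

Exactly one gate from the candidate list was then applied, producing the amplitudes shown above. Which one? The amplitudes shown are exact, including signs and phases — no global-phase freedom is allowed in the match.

The unique candidate consistent with the amplitudes is Sdg(b).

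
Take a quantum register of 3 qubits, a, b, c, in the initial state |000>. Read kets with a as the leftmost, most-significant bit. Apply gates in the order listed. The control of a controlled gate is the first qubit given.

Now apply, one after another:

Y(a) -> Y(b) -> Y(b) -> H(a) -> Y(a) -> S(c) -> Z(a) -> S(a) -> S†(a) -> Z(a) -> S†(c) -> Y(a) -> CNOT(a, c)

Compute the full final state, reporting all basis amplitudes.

The resulting statevector has amplitude sqrt(2)*I/2 on |000>, -sqrt(2)*I/2 on |101>, and 0 on every other basis state. Key observation: steps 5-12 multiply out to the identity, so the circuit reduces to the remaining gates.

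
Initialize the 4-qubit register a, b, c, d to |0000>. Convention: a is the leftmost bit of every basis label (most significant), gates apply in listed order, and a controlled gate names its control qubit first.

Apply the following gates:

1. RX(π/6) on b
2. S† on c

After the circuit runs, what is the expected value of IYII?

The observable IYII averages to -1/2.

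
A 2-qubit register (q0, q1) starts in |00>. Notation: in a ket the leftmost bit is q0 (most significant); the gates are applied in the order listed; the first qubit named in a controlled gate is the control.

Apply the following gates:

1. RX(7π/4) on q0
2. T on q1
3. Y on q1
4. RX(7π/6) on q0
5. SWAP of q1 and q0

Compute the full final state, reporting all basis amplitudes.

The resulting statevector has amplitude 0 on |00>, 0 on |01>, I*(-sqrt(2*sqrt(2) + 4)/8 - sqrt(12 - 6*sqrt(2))/8 - sqrt(4 - 2*sqrt(2))/8 + sqrt(6*sqrt(2) + 12)/8) on |10>, -sqrt(6*sqrt(2) + 12)/8 - sqrt(2*sqrt(2) + 4)/8 - sqrt(12 - 6*sqrt(2))/8 + sqrt(4 - 2*sqrt(2))/8 on |11>.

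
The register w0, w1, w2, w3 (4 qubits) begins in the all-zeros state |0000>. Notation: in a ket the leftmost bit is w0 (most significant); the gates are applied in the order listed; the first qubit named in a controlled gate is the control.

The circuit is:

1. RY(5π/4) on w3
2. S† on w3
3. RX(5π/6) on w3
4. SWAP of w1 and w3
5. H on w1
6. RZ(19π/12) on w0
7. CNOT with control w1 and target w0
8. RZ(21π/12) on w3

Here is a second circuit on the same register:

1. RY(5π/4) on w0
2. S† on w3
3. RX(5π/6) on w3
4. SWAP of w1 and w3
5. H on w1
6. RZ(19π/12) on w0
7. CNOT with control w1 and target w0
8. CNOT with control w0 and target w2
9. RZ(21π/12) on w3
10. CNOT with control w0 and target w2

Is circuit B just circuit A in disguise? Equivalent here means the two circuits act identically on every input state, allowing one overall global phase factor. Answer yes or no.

No — the two circuits implement different unitaries, even allowing a global phase.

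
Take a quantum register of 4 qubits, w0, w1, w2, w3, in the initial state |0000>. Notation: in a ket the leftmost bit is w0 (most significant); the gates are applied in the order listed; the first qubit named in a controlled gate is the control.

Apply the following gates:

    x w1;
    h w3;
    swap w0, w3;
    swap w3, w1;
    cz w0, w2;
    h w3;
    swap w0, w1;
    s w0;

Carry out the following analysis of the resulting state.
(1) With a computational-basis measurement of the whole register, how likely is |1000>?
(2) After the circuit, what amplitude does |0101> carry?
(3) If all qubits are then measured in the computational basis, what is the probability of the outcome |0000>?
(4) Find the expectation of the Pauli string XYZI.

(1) The probability of measuring |1000> is 0.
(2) The amplitude on |0101> is -1/2.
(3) Outcome |0000> occurs with probability 1/4.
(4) In the final state, XYZI has expectation 0.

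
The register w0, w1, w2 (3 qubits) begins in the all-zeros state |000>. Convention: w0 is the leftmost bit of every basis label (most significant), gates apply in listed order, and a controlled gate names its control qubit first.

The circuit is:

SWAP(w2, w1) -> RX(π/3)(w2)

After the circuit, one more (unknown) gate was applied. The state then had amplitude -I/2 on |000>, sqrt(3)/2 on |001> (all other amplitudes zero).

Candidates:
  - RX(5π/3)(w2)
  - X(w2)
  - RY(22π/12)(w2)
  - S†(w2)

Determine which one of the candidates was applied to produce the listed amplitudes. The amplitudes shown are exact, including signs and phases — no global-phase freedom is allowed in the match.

It was X(w2) that produced the state shown.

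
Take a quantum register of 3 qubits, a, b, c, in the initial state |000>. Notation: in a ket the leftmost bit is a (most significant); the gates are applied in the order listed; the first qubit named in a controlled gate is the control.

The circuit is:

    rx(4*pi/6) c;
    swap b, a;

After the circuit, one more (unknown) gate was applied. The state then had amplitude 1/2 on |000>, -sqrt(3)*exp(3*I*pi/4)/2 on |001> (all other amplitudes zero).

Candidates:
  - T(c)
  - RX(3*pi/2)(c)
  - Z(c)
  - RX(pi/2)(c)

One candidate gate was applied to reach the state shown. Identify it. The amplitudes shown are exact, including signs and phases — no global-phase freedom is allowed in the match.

It was T(c) that produced the state shown.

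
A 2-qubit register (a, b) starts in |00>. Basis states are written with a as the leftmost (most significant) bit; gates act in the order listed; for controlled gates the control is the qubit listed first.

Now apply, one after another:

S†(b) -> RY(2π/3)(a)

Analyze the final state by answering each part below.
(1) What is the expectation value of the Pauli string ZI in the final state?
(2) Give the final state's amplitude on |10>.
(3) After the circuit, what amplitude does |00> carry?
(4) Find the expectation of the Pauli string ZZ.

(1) The expectation value of ZI is -1/2.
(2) The final state's coefficient on |10> equals sqrt(3)/2.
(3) |00> carries amplitude 1/2 in the final state.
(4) The expectation value of ZZ is -1/2.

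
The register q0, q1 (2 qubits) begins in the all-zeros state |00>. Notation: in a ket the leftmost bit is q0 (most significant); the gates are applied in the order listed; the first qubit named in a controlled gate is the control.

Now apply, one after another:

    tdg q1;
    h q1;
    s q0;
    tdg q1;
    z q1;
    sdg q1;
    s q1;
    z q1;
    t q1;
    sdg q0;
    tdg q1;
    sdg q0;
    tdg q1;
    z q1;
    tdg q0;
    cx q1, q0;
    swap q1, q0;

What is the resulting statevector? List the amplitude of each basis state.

The final amplitudes are sqrt(2)/2 on |00>, 0 on |01>, 0 on |10>, sqrt(2)*I/2 on |11>.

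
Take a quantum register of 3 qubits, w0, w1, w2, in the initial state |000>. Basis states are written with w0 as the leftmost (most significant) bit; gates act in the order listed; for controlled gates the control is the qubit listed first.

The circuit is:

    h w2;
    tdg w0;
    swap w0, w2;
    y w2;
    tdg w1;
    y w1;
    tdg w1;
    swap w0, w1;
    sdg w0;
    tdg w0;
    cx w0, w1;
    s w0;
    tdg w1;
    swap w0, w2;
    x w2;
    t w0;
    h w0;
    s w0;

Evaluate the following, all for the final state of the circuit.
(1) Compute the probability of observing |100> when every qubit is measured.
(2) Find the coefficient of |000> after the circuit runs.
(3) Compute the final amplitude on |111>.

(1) A full measurement returns |100> with probability 1/4.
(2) The amplitude on |000> is exp(3*I*pi/4)/2.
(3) |111> carries amplitude 0 in the final state.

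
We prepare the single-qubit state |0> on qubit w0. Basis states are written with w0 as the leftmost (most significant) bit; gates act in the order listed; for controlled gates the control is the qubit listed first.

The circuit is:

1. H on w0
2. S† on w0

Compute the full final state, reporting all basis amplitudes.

The resulting statevector has amplitude sqrt(2)/2 on |0>, -sqrt(2)*I/2 on |1>.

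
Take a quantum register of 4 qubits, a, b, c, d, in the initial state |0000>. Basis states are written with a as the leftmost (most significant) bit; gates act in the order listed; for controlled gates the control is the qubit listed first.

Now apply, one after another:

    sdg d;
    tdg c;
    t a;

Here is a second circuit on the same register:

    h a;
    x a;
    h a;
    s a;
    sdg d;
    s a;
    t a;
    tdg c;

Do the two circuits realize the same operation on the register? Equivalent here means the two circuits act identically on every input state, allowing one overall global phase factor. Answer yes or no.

Yes, they are equivalent — the unitaries differ by at most a global phase.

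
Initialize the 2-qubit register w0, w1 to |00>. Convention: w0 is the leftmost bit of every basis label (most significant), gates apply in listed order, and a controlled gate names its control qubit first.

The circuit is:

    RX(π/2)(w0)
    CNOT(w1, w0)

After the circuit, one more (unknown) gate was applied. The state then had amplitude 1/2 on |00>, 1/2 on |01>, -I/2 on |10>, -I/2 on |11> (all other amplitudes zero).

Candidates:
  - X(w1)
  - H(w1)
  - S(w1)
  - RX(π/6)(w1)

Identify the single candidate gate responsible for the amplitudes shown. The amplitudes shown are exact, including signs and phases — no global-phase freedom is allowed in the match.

The applied gate was H(w1).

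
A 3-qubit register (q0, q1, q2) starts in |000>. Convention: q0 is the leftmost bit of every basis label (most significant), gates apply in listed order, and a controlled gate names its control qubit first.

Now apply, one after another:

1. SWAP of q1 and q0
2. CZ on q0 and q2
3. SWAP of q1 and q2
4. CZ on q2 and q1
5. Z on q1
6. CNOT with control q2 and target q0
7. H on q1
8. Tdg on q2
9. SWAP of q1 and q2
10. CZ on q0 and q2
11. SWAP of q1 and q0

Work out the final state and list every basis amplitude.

The final amplitudes are sqrt(2)/2 on |000>, sqrt(2)/2 on |001>, and 0 on every other basis state.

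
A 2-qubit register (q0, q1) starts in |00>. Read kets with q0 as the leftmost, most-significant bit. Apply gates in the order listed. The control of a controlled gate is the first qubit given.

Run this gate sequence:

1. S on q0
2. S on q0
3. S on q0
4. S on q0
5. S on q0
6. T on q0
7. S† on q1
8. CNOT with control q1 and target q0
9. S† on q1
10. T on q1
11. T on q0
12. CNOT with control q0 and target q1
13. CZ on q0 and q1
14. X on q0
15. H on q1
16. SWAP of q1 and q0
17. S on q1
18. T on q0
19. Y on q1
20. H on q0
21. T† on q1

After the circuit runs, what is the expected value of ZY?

The expectation value of ZY is 0.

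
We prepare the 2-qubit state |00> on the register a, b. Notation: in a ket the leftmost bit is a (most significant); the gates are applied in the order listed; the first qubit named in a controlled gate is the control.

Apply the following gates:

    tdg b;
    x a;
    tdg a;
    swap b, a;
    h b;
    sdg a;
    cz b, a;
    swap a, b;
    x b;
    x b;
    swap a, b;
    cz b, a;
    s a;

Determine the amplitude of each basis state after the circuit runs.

The resulting statevector has amplitude -sqrt(2)*exp(3*I*pi/4)/2 on |00>, sqrt(2)*exp(3*I*pi/4)/2 on |01>, 0 on |10>, 0 on |11>. Key observation: steps 6-13 multiply out to the identity, so the circuit reduces to the remaining gates.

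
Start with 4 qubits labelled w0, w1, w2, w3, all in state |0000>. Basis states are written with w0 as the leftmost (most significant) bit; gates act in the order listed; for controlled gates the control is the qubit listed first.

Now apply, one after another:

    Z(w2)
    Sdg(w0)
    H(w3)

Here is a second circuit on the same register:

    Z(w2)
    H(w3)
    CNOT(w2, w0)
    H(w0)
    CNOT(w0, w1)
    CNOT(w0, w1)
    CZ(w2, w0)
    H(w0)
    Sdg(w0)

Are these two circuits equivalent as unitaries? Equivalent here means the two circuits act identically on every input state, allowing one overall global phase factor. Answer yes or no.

Yes, they are equivalent — the unitaries differ by at most a global phase.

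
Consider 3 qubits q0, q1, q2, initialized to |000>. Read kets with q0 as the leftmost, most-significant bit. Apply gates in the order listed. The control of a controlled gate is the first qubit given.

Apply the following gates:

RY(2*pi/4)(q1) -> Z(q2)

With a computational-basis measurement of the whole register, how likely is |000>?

Outcome |000> occurs with probability 1/2.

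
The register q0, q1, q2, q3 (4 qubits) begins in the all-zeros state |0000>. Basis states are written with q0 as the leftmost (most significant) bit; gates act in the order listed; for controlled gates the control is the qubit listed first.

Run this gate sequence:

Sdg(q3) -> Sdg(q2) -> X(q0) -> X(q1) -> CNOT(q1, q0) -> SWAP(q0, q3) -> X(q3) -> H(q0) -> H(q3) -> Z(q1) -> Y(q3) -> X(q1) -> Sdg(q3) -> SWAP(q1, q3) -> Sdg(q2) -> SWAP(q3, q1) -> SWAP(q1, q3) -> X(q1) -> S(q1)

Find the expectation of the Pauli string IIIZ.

The observable IIIZ averages to 1.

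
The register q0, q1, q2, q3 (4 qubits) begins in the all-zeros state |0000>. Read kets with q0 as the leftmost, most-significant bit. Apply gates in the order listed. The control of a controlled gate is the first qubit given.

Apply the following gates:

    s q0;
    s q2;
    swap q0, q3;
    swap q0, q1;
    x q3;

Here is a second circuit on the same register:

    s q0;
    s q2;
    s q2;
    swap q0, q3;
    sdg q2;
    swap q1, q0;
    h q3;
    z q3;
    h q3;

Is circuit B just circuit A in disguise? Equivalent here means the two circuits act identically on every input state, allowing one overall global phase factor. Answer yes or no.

Yes: on every input state the two circuits agree up to one overall phase factor.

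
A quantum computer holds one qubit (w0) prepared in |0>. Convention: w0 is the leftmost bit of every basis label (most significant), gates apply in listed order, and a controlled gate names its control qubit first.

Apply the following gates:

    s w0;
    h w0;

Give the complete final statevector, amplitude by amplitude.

The final amplitudes are sqrt(2)/2 on |0>, sqrt(2)/2 on |1>.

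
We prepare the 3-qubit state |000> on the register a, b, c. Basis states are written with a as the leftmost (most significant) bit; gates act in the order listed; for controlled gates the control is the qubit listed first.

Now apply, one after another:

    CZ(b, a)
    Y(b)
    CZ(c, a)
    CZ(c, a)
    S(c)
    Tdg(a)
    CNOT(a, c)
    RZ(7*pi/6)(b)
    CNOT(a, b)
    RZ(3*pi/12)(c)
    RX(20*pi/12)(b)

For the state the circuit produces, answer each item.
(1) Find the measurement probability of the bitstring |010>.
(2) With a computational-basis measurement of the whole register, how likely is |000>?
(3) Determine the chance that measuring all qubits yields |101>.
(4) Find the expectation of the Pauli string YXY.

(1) The probability of measuring |010> is 3/4. Key observation: the block from step 3 through step 4 cancels to the identity and can be dropped.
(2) A full measurement returns |000> with probability 1/4.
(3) The probability of measuring |101> is 0.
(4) In the final state, YXY has expectation 0.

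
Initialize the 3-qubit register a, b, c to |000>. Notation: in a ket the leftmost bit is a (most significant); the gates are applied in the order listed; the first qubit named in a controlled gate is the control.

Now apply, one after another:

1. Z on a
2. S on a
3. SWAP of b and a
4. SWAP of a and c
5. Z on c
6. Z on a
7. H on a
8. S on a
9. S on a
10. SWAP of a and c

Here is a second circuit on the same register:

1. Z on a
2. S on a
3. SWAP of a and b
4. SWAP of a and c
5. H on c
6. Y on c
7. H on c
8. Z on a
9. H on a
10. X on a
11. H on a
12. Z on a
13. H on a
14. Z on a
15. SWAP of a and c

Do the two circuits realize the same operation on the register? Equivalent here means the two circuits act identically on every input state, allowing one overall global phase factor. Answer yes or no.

No — the two circuits implement different unitaries, even allowing a global phase.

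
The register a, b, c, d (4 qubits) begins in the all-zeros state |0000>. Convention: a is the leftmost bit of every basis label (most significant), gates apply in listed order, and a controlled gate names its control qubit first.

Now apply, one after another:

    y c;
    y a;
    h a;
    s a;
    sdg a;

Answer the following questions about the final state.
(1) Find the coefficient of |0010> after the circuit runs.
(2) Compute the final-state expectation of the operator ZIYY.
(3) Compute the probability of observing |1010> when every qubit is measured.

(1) The amplitude on |0010> is -sqrt(2)/2. Key observation: steps 4-5 multiply out to the identity, so the circuit reduces to the remaining gates.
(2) The observable ZIYY averages to 0.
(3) The probability of measuring |1010> is 1/2.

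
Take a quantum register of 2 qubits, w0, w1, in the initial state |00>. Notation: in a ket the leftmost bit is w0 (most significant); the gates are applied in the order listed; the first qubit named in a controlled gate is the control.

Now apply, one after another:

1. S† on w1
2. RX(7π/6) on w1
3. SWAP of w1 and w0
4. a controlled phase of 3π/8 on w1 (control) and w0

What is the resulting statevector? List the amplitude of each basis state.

The resulting statevector has amplitude -sqrt(6)/4 + sqrt(2)/4 on |00>, 0 on |01>, I*(-sqrt(6) - sqrt(2))/4 on |10>, 0 on |11>.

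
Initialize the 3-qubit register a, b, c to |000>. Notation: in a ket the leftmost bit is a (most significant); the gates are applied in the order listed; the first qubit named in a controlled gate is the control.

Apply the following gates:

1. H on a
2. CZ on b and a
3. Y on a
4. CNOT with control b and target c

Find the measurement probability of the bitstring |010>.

The probability of measuring |010> is 0.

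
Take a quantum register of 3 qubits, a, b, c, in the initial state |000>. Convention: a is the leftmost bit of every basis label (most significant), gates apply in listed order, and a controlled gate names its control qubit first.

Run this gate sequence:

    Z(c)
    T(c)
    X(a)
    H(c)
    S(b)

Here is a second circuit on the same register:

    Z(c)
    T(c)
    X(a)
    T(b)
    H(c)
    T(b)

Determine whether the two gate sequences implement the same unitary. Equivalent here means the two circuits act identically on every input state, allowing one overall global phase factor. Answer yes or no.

Yes, they are equivalent — the unitaries differ by at most a global phase.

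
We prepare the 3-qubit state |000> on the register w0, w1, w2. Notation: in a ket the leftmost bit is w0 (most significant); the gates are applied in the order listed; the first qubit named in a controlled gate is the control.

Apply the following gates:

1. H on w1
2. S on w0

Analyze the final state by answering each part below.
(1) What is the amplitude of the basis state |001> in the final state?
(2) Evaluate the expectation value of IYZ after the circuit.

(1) The final state's coefficient on |001> equals 0.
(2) In the final state, IYZ has expectation 0.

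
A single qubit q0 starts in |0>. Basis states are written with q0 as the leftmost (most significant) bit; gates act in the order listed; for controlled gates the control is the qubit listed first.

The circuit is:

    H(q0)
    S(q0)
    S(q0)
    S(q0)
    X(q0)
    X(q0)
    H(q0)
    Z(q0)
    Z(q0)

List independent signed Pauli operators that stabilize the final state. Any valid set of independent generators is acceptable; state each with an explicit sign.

The stabilizer group can be generated by +Y, among other valid generating sets.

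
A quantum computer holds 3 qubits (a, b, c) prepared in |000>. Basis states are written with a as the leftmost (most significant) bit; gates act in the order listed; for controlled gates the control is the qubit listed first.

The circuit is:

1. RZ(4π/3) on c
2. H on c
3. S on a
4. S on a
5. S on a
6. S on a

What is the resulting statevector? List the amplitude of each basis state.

After the circuit, the state carries amplitude -sqrt(2)*exp(I*pi/3)/2 on |000>, -sqrt(2)*exp(I*pi/3)/2 on |001>, and 0 on every other basis state. Key observation: steps 3-6 multiply out to the identity, so the circuit reduces to the remaining gates.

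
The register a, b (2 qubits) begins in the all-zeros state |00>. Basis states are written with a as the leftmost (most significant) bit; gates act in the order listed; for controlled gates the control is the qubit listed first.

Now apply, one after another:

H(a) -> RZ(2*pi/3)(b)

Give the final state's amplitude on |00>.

The final state's coefficient on |00> equals -sqrt(2)*exp(2*I*pi/3)/2.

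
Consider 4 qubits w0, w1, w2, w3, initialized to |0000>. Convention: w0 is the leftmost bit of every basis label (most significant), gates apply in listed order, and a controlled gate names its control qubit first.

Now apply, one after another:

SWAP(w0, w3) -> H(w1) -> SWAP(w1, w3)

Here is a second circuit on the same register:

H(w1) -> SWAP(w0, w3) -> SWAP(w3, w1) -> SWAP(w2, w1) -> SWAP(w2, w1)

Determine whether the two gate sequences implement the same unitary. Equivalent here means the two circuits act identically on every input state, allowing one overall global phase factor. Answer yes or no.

Yes, they are equivalent — the unitaries differ by at most a global phase.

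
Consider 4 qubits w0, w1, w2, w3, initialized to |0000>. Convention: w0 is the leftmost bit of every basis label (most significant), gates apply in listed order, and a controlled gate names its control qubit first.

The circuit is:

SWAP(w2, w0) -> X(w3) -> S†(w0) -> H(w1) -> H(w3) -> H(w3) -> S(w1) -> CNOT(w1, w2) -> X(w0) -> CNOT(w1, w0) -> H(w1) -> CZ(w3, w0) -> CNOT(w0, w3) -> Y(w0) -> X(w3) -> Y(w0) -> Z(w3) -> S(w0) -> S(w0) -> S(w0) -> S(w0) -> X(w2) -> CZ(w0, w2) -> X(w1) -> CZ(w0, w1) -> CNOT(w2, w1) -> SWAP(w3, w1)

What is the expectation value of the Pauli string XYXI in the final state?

In the final state, XYXI has expectation 1. Key observation: the block from step 18 through step 21 cancels to the identity and can be dropped.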